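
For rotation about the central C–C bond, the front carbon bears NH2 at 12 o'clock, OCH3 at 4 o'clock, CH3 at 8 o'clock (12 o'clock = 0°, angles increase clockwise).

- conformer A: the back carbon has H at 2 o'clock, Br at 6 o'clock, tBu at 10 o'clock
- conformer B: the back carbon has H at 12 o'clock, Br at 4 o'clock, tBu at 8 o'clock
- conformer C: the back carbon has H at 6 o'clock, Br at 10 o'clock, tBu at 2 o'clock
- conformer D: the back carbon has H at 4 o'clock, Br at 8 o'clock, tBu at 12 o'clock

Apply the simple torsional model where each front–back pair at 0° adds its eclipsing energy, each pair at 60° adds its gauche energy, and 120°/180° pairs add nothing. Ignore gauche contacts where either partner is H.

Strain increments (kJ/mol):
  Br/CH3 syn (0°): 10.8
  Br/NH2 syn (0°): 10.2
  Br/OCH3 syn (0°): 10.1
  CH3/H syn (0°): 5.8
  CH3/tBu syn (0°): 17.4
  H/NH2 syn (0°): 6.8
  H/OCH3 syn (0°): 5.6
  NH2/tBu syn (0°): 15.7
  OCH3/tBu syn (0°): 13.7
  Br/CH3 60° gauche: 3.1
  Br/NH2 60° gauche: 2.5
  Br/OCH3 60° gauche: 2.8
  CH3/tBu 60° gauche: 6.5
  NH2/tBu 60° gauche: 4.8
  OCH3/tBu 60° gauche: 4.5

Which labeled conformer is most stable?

A (staggered): NH2–tBu gauche, OCH3–Br gauche, CH3–Br gauche, CH3–tBu gauche; 4.8 + 2.8 + 3.1 + 6.5 = 17.2 kJ/mol.
B (eclipsed): NH2–H eclipsed, OCH3–Br eclipsed, CH3–tBu eclipsed; 6.8 + 10.1 + 17.4 = 34.3 kJ/mol.
C (staggered): NH2–Br gauche, NH2–tBu gauche, OCH3–tBu gauche, CH3–Br gauche; 2.5 + 4.8 + 4.5 + 3.1 = 14.9 kJ/mol.
D (eclipsed): NH2–tBu eclipsed, OCH3–H eclipsed, CH3–Br eclipsed; 15.7 + 5.6 + 10.8 = 32.1 kJ/mol.
C has the lowest total (14.9 kJ/mol).

C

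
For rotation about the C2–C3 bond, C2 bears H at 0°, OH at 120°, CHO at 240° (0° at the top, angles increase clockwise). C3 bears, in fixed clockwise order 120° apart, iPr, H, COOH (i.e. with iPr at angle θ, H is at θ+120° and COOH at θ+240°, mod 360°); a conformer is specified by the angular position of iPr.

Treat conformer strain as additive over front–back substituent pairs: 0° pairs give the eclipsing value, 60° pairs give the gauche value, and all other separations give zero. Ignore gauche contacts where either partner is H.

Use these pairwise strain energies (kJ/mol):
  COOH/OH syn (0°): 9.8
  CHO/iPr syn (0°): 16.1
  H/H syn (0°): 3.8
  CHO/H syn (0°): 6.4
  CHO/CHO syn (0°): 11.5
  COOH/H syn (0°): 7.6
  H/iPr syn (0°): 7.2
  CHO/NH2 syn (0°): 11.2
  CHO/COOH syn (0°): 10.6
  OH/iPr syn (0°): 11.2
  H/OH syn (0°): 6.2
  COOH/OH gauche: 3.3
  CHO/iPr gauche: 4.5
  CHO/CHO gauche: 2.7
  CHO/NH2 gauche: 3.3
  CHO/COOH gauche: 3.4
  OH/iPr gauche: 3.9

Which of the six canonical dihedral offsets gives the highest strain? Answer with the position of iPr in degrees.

240°

iPr at 0° (eclipsed): H–iPr eclipsed, OH–H eclipsed, CHO–COOH eclipsed; 7.2 + 6.2 + 10.6 = 24.0 kJ/mol.
iPr at 60° (staggered): OH–iPr gauche, CHO–COOH gauche; 3.9 + 3.4 = 7.3 kJ/mol.
iPr at 120° (eclipsed): H–COOH eclipsed, OH–iPr eclipsed, CHO–H eclipsed; 7.6 + 11.2 + 6.4 = 25.2 kJ/mol.
iPr at 180° (staggered): OH–iPr gauche, OH–COOH gauche, CHO–iPr gauche; 3.9 + 3.3 + 4.5 = 11.7 kJ/mol.
iPr at 240° (eclipsed): H–H eclipsed, OH–COOH eclipsed, CHO–iPr eclipsed; 3.8 + 9.8 + 16.1 = 29.7 kJ/mol.
iPr at 300° (staggered): OH–COOH gauche, CHO–iPr gauche, CHO–COOH gauche; 3.3 + 4.5 + 3.4 = 11.2 kJ/mol.
The maximum (29.7 kJ/mol) occurs with iPr at 240°.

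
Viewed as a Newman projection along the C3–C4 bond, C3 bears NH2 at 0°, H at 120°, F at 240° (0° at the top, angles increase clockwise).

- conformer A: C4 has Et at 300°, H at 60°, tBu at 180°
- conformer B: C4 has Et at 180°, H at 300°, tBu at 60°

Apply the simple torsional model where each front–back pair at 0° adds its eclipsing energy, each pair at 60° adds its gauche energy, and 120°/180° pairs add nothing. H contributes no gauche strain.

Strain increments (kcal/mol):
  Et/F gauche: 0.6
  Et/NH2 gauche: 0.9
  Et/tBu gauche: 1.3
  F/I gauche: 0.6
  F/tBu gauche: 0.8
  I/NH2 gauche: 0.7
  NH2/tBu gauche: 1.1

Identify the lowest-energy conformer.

B

A (staggered): NH2–Et gauche, F–Et gauche, F–tBu gauche; 0.9 + 0.6 + 0.8 = 2.3 kcal/mol.
B (staggered): NH2–tBu gauche, F–Et gauche; 1.1 + 0.6 = 1.7 kcal/mol.
B has the lowest total (1.7 kcal/mol).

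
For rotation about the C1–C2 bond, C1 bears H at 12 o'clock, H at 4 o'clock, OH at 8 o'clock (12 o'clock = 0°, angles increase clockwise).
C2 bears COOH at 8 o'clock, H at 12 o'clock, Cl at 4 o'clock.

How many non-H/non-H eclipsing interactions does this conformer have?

Non-H eclipsing pairs: OH(240°)/COOH(240°) — 1 interaction.

1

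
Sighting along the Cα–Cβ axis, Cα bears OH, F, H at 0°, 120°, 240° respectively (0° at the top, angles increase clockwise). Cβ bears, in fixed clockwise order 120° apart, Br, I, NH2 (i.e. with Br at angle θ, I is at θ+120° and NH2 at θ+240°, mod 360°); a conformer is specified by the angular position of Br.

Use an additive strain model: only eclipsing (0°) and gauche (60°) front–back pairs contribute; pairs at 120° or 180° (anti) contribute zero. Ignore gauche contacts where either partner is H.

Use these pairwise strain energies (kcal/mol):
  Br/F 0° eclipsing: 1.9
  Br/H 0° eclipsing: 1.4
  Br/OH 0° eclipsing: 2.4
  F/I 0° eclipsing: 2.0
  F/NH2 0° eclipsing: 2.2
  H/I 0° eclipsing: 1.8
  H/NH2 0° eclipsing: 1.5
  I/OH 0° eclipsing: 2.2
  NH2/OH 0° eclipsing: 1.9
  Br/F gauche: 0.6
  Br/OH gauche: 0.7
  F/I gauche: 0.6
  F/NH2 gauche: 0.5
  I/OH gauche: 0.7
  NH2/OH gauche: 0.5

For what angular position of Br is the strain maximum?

Br at 0° (eclipsed): OH(0°)/Br(0°) eclipsed 2.4; F(120°)/I(120°) eclipsed 2.0; H(240°)/NH2(240°) eclipsed 1.5 → 5.9 kcal/mol.
Br at 60° (staggered): OH(0°)/Br(60°) gauche 0.7; OH(0°)/NH2(300°) gauche 0.5; F(120°)/Br(60°) gauche 0.6; F(120°)/I(180°) gauche 0.6 → 2.4 kcal/mol.
Br at 120° (eclipsed): OH(0°)/NH2(0°) eclipsed 1.9; F(120°)/Br(120°) eclipsed 1.9; H(240°)/I(240°) eclipsed 1.8 → 5.6 kcal/mol.
Br at 180° (staggered): OH(0°)/I(300°) gauche 0.7; OH(0°)/NH2(60°) gauche 0.5; F(120°)/Br(180°) gauche 0.6; F(120°)/NH2(60°) gauche 0.5 → 2.3 kcal/mol.
Br at 240° (eclipsed): OH(0°)/I(0°) eclipsed 2.2; F(120°)/NH2(120°) eclipsed 2.2; H(240°)/Br(240°) eclipsed 1.4 → 5.8 kcal/mol.
Br at 300° (staggered): OH(0°)/Br(300°) gauche 0.7; OH(0°)/I(60°) gauche 0.7; F(120°)/I(60°) gauche 0.6; F(120°)/NH2(180°) gauche 0.5 → 2.5 kcal/mol.
The maximum (5.9 kcal/mol) occurs with Br at 0°.

0°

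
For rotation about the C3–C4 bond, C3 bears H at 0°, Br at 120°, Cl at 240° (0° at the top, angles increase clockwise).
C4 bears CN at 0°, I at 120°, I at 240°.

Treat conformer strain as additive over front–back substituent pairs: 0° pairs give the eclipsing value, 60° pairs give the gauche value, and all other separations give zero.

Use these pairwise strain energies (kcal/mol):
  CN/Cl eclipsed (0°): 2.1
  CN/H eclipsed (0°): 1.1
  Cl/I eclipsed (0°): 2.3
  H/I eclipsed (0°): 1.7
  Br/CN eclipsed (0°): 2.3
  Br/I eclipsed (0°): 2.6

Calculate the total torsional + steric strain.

This conformer (eclipsed): H(0°)/CN(0°) eclipsed 1.1; Br(120°)/I(120°) eclipsed 2.6; Cl(240°)/I(240°) eclipsed 2.3 → 6.0 kcal/mol.

6.0 kcal/mol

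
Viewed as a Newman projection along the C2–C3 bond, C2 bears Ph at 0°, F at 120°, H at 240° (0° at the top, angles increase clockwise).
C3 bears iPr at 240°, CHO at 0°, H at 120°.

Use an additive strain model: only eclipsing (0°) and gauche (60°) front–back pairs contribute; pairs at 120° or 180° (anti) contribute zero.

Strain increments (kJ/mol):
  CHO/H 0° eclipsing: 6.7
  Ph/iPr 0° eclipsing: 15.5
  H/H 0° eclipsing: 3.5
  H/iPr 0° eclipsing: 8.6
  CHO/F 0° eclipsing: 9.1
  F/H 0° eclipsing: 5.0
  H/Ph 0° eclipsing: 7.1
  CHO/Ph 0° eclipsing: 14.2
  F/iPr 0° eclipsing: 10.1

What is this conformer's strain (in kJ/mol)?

This conformer (eclipsed): Ph–CHO eclipsed, F–H eclipsed, H–iPr eclipsed; 14.2 + 5.0 + 8.6 = 27.8 kJ/mol.

27.8 kJ/mol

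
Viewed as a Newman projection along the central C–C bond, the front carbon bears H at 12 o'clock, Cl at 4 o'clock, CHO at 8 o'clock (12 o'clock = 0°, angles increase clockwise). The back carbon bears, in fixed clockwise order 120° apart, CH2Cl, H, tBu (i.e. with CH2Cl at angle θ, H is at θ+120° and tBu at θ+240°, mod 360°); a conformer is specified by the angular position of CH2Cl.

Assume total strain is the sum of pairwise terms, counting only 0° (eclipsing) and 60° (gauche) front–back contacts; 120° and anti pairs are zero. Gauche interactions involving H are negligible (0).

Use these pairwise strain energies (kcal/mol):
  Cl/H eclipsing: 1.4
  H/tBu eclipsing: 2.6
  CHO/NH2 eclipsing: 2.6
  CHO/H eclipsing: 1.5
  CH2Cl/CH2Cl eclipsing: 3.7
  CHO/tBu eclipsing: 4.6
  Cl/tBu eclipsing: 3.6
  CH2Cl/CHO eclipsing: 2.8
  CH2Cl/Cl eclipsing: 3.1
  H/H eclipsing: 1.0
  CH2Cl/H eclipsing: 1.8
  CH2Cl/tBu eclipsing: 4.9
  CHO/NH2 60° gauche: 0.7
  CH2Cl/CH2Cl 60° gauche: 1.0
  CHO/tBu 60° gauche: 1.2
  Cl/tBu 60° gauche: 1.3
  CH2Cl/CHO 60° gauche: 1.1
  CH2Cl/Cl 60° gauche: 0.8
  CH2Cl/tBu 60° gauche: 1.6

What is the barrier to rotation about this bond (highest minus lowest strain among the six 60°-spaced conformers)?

5.8 kcal/mol

CH2Cl at 0° is eclipsed. H at 0° is eclipsed with CH2Cl at 0° (1.8); Cl at 120° is eclipsed with H at 120° (1.4); CHO at 240° is eclipsed with tBu at 240° (4.6). Total 7.8 kcal/mol.
CH2Cl at 60° is staggered. Cl at 120° is gauche with CH2Cl at 60° (0.8); CHO at 240° is gauche with tBu at 300° (1.2). Total 2.0 kcal/mol.
CH2Cl at 120° is eclipsed. H at 0° is eclipsed with tBu at 0° (2.6); Cl at 120° is eclipsed with CH2Cl at 120° (3.1); CHO at 240° is eclipsed with H at 240° (1.5). Total 7.2 kcal/mol.
CH2Cl at 180° is staggered. Cl at 120° is gauche with CH2Cl at 180° (0.8); Cl at 120° is gauche with tBu at 60° (1.3); CHO at 240° is gauche with CH2Cl at 180° (1.1). Total 3.2 kcal/mol.
CH2Cl at 240° is eclipsed. H at 0° is eclipsed with H at 0° (1.0); Cl at 120° is eclipsed with tBu at 120° (3.6); CHO at 240° is eclipsed with CH2Cl at 240° (2.8). Total 7.4 kcal/mol.
CH2Cl at 300° is staggered. Cl at 120° is gauche with tBu at 180° (1.3); CHO at 240° is gauche with CH2Cl at 300° (1.1); CHO at 240° is gauche with tBu at 180° (1.2). Total 3.6 kcal/mol.
Max at 0° (7.8 kcal/mol), min at 60° (2.0 kcal/mol); barrier = 5.8 kcal/mol.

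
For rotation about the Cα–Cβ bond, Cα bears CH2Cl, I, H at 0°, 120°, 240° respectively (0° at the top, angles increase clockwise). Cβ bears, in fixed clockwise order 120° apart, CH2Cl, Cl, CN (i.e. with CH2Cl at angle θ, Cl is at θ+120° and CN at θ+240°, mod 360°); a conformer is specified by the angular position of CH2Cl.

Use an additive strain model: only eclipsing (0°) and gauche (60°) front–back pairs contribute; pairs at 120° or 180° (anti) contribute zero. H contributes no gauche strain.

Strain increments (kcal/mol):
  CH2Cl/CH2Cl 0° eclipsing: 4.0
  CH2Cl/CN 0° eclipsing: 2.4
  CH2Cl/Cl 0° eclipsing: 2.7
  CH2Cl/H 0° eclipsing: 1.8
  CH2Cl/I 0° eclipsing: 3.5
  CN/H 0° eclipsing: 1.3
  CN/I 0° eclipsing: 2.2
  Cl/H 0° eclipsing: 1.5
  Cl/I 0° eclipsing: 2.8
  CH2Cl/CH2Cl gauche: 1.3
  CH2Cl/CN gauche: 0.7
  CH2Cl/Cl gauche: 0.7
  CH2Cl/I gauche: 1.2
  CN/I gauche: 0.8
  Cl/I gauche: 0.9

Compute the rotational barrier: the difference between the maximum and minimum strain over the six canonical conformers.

4.7 kcal/mol

CH2Cl at 0° (eclipsed): CH2Cl–CH2Cl eclipsed, I–Cl eclipsed, H–CN eclipsed; 4.0 + 2.8 + 1.3 = 8.1 kcal/mol.
CH2Cl at 60° (staggered): CH2Cl–CH2Cl gauche, CH2Cl–CN gauche, I–CH2Cl gauche, I–Cl gauche; 1.3 + 0.7 + 1.2 + 0.9 = 4.1 kcal/mol.
CH2Cl at 120° (eclipsed): CH2Cl–CN eclipsed, I–CH2Cl eclipsed, H–Cl eclipsed; 2.4 + 3.5 + 1.5 = 7.4 kcal/mol.
CH2Cl at 180° (staggered): CH2Cl–Cl gauche, CH2Cl–CN gauche, I–CH2Cl gauche, I–CN gauche; 0.7 + 0.7 + 1.2 + 0.8 = 3.4 kcal/mol.
CH2Cl at 240° (eclipsed): CH2Cl–Cl eclipsed, I–CN eclipsed, H–CH2Cl eclipsed; 2.7 + 2.2 + 1.8 = 6.7 kcal/mol.
CH2Cl at 300° (staggered): CH2Cl–CH2Cl gauche, CH2Cl–Cl gauche, I–Cl gauche, I–CN gauche; 1.3 + 0.7 + 0.9 + 0.8 = 3.7 kcal/mol.
Max at 0° (8.1 kcal/mol), min at 180° (3.4 kcal/mol); barrier = 4.7 kcal/mol.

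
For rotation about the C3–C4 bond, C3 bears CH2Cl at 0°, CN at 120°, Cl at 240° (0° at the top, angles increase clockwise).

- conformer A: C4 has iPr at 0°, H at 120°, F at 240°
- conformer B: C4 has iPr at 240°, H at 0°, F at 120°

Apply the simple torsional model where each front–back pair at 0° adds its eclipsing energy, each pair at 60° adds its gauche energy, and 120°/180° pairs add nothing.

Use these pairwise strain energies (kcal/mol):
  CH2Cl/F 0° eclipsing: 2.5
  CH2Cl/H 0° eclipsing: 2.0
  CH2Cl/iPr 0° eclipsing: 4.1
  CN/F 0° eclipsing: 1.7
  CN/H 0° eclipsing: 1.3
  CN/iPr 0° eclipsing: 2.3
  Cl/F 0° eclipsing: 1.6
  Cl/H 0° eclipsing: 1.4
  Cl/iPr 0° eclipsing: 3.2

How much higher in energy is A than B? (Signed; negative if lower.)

+0.1 kcal/mol

A (eclipsed): CH2Cl(0°)/iPr(0°) eclipsed 4.1; CN(120°)/H(120°) eclipsed 1.3; Cl(240°)/F(240°) eclipsed 1.6 → 7.0 kcal/mol.
B (eclipsed): CH2Cl(0°)/H(0°) eclipsed 2.0; CN(120°)/F(120°) eclipsed 1.7; Cl(240°)/iPr(240°) eclipsed 3.2 → 6.9 kcal/mol.
E(A) − E(B) = 7.0 − 6.9 = +0.1 kcal/mol.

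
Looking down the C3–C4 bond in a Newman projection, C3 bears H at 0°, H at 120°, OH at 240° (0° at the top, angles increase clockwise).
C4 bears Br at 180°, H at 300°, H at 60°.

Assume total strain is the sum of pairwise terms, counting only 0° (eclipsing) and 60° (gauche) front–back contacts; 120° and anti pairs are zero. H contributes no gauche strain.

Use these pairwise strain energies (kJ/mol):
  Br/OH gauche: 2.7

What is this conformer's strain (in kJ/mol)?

2.7 kJ/mol

This conformer (staggered): OH(240°)/Br(180°) gauche 2.7 → 2.7 kJ/mol.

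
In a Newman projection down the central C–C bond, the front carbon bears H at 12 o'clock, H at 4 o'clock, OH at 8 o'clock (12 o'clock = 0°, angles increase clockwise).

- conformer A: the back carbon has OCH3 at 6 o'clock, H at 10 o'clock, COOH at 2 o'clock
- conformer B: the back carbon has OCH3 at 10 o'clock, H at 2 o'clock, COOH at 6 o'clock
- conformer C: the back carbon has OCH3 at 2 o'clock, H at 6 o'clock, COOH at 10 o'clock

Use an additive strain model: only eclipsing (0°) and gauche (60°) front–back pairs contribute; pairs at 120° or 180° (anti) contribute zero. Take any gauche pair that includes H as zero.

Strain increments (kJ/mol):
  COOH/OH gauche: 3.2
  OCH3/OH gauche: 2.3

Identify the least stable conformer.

B

A (staggered): OH(240°)/OCH3(180°) gauche 2.3 → 2.3 kJ/mol.
B (staggered): OH(240°)/OCH3(300°) gauche 2.3; OH(240°)/COOH(180°) gauche 3.2 → 5.5 kJ/mol.
C (staggered): OH(240°)/COOH(300°) gauche 3.2 → 3.2 kJ/mol.
B has the highest total (5.5 kJ/mol).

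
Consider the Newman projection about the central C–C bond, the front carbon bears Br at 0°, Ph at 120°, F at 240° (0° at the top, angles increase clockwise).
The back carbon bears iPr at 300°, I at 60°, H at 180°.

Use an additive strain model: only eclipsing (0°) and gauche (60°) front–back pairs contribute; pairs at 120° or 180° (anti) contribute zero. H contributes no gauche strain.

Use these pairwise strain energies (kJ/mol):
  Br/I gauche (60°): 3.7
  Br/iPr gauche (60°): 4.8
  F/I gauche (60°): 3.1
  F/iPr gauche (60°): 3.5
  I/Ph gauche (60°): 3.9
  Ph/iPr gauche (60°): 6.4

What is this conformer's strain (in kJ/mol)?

This conformer is staggered. Br at 0° is gauche with iPr at 300° (4.8); Br at 0° is gauche with I at 60° (3.7); Ph at 120° is gauche with I at 60° (3.9); F at 240° is gauche with iPr at 300° (3.5). Total 15.9 kJ/mol.

15.9 kJ/mol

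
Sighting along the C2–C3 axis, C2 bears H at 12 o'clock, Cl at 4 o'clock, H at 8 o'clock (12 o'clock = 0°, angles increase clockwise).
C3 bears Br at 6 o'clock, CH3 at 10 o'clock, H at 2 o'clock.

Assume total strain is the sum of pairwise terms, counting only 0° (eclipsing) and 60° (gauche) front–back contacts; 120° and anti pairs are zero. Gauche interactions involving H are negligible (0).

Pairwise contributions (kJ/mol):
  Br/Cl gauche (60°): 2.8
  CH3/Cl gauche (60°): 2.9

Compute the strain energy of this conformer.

2.8 kJ/mol

This conformer (staggered): Cl(120°)/Br(180°) gauche 2.8 → 2.8 kJ/mol.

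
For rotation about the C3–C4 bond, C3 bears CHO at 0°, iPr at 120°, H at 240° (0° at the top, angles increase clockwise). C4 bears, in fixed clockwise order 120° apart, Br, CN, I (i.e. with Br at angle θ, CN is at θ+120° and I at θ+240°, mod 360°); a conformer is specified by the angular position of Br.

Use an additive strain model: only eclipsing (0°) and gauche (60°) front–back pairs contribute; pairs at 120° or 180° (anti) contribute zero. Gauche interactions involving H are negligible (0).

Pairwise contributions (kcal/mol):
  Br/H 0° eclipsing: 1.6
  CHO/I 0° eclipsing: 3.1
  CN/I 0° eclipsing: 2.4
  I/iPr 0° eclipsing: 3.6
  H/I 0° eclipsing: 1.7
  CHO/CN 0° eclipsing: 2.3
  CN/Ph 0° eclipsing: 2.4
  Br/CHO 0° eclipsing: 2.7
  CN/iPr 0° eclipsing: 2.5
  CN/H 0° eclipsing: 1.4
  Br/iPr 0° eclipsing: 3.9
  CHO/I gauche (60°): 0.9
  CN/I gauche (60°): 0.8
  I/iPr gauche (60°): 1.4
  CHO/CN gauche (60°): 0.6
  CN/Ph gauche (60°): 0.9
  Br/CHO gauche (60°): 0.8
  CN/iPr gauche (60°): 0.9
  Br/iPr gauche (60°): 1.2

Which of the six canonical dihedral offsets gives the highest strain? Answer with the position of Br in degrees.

120°

Br at 0° (eclipsed): CHO–Br eclipsed, iPr–CN eclipsed, H–I eclipsed; 2.7 + 2.5 + 1.7 = 6.9 kcal/mol.
Br at 60° (staggered): CHO–Br gauche, CHO–I gauche, iPr–Br gauche, iPr–CN gauche; 0.8 + 0.9 + 1.2 + 0.9 = 3.8 kcal/mol.
Br at 120° (eclipsed): CHO–I eclipsed, iPr–Br eclipsed, H–CN eclipsed; 3.1 + 3.9 + 1.4 = 8.4 kcal/mol.
Br at 180° (staggered): CHO–CN gauche, CHO–I gauche, iPr–Br gauche, iPr–I gauche; 0.6 + 0.9 + 1.2 + 1.4 = 4.1 kcal/mol.
Br at 240° (eclipsed): CHO–CN eclipsed, iPr–I eclipsed, H–Br eclipsed; 2.3 + 3.6 + 1.6 = 7.5 kcal/mol.
Br at 300° (staggered): CHO–Br gauche, CHO–CN gauche, iPr–CN gauche, iPr–I gauche; 0.8 + 0.6 + 0.9 + 1.4 = 3.7 kcal/mol.
The maximum (8.4 kcal/mol) occurs with Br at 120°.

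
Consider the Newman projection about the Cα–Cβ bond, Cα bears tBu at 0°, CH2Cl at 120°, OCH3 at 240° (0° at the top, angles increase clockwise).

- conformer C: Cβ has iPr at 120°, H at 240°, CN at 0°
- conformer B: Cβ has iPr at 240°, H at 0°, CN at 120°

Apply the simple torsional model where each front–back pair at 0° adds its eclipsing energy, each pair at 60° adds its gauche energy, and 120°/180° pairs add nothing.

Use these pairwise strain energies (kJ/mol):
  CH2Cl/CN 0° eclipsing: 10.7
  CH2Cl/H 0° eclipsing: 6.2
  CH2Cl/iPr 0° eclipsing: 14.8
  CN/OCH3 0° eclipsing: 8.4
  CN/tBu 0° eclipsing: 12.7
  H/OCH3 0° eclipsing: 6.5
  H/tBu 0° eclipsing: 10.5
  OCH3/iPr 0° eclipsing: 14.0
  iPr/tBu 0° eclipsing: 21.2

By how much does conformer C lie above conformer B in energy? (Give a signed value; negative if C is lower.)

-1.2 kJ/mol

C (eclipsed): tBu(0°)/CN(0°) eclipsed 12.7; CH2Cl(120°)/iPr(120°) eclipsed 14.8; OCH3(240°)/H(240°) eclipsed 6.5 → 34.0 kJ/mol.
B (eclipsed): tBu(0°)/H(0°) eclipsed 10.5; CH2Cl(120°)/CN(120°) eclipsed 10.7; OCH3(240°)/iPr(240°) eclipsed 14.0 → 35.2 kJ/mol.
E(C) − E(B) = 34.0 − 35.2 = -1.2 kJ/mol.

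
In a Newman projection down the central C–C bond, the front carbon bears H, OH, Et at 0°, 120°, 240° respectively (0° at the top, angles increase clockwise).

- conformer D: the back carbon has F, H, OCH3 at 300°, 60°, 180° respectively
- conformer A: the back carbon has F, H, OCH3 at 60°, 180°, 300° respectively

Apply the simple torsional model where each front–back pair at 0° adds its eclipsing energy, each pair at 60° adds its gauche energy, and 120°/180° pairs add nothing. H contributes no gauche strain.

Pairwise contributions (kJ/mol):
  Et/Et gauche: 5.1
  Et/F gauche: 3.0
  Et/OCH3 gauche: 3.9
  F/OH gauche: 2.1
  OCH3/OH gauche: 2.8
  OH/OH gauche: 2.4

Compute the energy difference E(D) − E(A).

D (staggered): OH–OCH3 gauche, Et–F gauche, Et–OCH3 gauche; 2.8 + 3.0 + 3.9 = 9.7 kJ/mol.
A (staggered): OH–F gauche, Et–OCH3 gauche; 2.1 + 3.9 = 6.0 kJ/mol.
E(D) − E(A) = 9.7 − 6.0 = +3.7 kJ/mol.

+3.7 kJ/mol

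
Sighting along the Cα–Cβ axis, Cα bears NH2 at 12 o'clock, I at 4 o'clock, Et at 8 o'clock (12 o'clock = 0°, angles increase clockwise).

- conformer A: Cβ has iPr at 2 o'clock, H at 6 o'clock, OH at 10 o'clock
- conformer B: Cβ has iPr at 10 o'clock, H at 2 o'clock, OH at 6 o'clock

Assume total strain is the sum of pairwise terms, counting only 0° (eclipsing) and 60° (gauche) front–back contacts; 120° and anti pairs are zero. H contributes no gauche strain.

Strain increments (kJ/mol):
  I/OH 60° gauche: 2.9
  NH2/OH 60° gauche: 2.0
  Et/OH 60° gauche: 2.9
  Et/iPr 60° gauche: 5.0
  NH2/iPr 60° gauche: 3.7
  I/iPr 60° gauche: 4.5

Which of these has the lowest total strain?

A

A is staggered. NH2 at 0° is gauche with iPr at 60° (3.7); NH2 at 0° is gauche with OH at 300° (2.0); I at 120° is gauche with iPr at 60° (4.5); Et at 240° is gauche with OH at 300° (2.9). Total 13.1 kJ/mol.
B is staggered. NH2 at 0° is gauche with iPr at 300° (3.7); I at 120° is gauche with OH at 180° (2.9); Et at 240° is gauche with iPr at 300° (5.0); Et at 240° is gauche with OH at 180° (2.9). Total 14.5 kJ/mol.
A has the lowest total (13.1 kJ/mol).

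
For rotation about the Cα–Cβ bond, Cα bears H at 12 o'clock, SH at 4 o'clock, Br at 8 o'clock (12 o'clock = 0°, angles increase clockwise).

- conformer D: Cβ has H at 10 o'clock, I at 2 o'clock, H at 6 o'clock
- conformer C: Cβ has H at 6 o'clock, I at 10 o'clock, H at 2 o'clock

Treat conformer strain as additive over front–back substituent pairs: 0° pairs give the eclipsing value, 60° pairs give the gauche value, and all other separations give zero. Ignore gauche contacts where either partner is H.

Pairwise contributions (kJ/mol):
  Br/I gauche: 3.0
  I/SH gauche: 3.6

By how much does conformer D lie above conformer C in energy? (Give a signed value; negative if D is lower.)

D (staggered): SH(120°)/I(60°) gauche 3.6 → 3.6 kJ/mol.
C (staggered): Br(240°)/I(300°) gauche 3.0 → 3.0 kJ/mol.
E(D) − E(C) = 3.6 − 3.0 = +0.6 kJ/mol.

+0.6 kJ/mol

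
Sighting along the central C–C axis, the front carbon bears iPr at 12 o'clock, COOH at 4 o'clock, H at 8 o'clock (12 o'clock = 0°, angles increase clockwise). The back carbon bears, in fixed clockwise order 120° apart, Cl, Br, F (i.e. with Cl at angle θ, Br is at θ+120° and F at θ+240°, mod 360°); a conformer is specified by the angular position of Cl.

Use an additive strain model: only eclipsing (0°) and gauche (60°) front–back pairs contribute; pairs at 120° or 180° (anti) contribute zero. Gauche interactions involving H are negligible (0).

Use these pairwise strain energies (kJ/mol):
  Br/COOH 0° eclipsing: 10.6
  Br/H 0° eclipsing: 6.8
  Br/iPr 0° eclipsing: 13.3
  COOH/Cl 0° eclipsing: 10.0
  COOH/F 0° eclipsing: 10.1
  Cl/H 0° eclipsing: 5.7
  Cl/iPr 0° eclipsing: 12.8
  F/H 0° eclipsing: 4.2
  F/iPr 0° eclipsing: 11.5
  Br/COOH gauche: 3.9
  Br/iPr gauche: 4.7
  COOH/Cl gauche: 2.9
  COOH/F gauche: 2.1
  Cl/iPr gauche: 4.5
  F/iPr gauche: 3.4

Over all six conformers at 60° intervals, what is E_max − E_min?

Cl at 0° (eclipsed): iPr(0°)/Cl(0°) eclipsed 12.8; COOH(120°)/Br(120°) eclipsed 10.6; H(240°)/F(240°) eclipsed 4.2 → 27.6 kJ/mol.
Cl at 60° (staggered): iPr(0°)/Cl(60°) gauche 4.5; iPr(0°)/F(300°) gauche 3.4; COOH(120°)/Cl(60°) gauche 2.9; COOH(120°)/Br(180°) gauche 3.9 → 14.7 kJ/mol.
Cl at 120° (eclipsed): iPr(0°)/F(0°) eclipsed 11.5; COOH(120°)/Cl(120°) eclipsed 10.0; H(240°)/Br(240°) eclipsed 6.8 → 28.3 kJ/mol.
Cl at 180° (staggered): iPr(0°)/Br(300°) gauche 4.7; iPr(0°)/F(60°) gauche 3.4; COOH(120°)/Cl(180°) gauche 2.9; COOH(120°)/F(60°) gauche 2.1 → 13.1 kJ/mol.
Cl at 240° (eclipsed): iPr(0°)/Br(0°) eclipsed 13.3; COOH(120°)/F(120°) eclipsed 10.1; H(240°)/Cl(240°) eclipsed 5.7 → 29.1 kJ/mol.
Cl at 300° (staggered): iPr(0°)/Cl(300°) gauche 4.5; iPr(0°)/Br(60°) gauche 4.7; COOH(120°)/Br(60°) gauche 3.9; COOH(120°)/F(180°) gauche 2.1 → 15.2 kJ/mol.
Max at 240° (29.1 kJ/mol), min at 180° (13.1 kJ/mol); barrier = 16.0 kJ/mol.

16.0 kJ/mol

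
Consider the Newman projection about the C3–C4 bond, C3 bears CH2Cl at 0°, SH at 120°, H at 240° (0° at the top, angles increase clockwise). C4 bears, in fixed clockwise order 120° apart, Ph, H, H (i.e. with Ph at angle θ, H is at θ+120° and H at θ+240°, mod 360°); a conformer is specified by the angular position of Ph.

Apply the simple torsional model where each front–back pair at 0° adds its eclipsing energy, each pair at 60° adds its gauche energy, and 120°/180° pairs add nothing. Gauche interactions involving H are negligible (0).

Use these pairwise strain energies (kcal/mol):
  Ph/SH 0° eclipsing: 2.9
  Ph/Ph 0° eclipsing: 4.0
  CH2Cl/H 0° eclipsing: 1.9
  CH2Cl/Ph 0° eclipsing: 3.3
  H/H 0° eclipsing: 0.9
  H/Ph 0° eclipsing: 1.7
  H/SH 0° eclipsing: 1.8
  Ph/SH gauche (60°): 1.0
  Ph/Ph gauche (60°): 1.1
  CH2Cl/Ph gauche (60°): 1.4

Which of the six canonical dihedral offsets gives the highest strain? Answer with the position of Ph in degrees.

0°

Ph at 0° (eclipsed): CH2Cl(0°)/Ph(0°) eclipsed 3.3; SH(120°)/H(120°) eclipsed 1.8; H(240°)/H(240°) eclipsed 0.9 → 6.0 kcal/mol.
Ph at 60° (staggered): CH2Cl(0°)/Ph(60°) gauche 1.4; SH(120°)/Ph(60°) gauche 1.0 → 2.4 kcal/mol.
Ph at 120° (eclipsed): CH2Cl(0°)/H(0°) eclipsed 1.9; SH(120°)/Ph(120°) eclipsed 2.9; H(240°)/H(240°) eclipsed 0.9 → 5.7 kcal/mol.
Ph at 180° (staggered): SH(120°)/Ph(180°) gauche 1.0 → 1.0 kcal/mol.
Ph at 240° (eclipsed): CH2Cl(0°)/H(0°) eclipsed 1.9; SH(120°)/H(120°) eclipsed 1.8; H(240°)/Ph(240°) eclipsed 1.7 → 5.4 kcal/mol.
Ph at 300° (staggered): CH2Cl(0°)/Ph(300°) gauche 1.4 → 1.4 kcal/mol.
The maximum (6.0 kcal/mol) occurs with Ph at 0°.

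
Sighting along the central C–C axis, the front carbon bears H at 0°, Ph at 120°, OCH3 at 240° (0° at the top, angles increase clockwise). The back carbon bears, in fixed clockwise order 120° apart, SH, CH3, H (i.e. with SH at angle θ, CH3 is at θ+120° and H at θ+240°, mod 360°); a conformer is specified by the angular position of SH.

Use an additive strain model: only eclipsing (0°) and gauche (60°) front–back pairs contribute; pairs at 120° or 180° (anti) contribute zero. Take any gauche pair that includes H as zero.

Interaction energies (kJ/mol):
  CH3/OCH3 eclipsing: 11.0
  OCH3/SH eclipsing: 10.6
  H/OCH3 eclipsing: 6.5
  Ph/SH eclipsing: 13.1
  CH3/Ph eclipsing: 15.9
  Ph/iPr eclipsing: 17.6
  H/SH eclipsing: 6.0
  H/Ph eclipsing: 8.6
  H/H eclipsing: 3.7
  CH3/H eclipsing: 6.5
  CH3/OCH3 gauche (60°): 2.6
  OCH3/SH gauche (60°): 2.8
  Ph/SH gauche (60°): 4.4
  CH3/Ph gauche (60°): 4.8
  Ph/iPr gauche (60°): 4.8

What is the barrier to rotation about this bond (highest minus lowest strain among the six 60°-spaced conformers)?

20.8 kJ/mol

SH at 0° (eclipsed): H–SH eclipsed, Ph–CH3 eclipsed, OCH3–H eclipsed; 6.0 + 15.9 + 6.5 = 28.4 kJ/mol.
SH at 60° (staggered): Ph–SH gauche, Ph–CH3 gauche, OCH3–CH3 gauche; 4.4 + 4.8 + 2.6 = 11.8 kJ/mol.
SH at 120° (eclipsed): H–H eclipsed, Ph–SH eclipsed, OCH3–CH3 eclipsed; 3.7 + 13.1 + 11.0 = 27.8 kJ/mol.
SH at 180° (staggered): Ph–SH gauche, OCH3–SH gauche, OCH3–CH3 gauche; 4.4 + 2.8 + 2.6 = 9.8 kJ/mol.
SH at 240° (eclipsed): H–CH3 eclipsed, Ph–H eclipsed, OCH3–SH eclipsed; 6.5 + 8.6 + 10.6 = 25.7 kJ/mol.
SH at 300° (staggered): Ph–CH3 gauche, OCH3–SH gauche; 4.8 + 2.8 = 7.6 kJ/mol.
Max at 0° (28.4 kJ/mol), min at 300° (7.6 kJ/mol); barrier = 20.8 kJ/mol.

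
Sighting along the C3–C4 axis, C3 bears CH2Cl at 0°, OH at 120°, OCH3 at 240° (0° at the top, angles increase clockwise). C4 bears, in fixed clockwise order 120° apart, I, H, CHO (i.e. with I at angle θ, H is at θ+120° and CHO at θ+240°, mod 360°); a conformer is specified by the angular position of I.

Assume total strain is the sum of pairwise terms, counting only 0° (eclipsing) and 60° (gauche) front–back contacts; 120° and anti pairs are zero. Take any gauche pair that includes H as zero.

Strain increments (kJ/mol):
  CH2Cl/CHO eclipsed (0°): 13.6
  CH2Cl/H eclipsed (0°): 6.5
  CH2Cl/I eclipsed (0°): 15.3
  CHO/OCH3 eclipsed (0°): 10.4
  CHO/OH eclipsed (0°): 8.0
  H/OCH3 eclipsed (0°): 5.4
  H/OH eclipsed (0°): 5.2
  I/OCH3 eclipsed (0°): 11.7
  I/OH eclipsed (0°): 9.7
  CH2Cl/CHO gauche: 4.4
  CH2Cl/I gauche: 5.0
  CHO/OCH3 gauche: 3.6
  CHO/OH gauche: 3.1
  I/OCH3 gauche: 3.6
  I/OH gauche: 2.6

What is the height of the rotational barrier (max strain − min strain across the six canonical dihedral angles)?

I at 0° (eclipsed): CH2Cl(0°)/I(0°) eclipsed 15.3; OH(120°)/H(120°) eclipsed 5.2; OCH3(240°)/CHO(240°) eclipsed 10.4 → 30.9 kJ/mol.
I at 60° (staggered): CH2Cl(0°)/I(60°) gauche 5.0; CH2Cl(0°)/CHO(300°) gauche 4.4; OH(120°)/I(60°) gauche 2.6; OCH3(240°)/CHO(300°) gauche 3.6 → 15.6 kJ/mol.
I at 120° (eclipsed): CH2Cl(0°)/CHO(0°) eclipsed 13.6; OH(120°)/I(120°) eclipsed 9.7; OCH3(240°)/H(240°) eclipsed 5.4 → 28.7 kJ/mol.
I at 180° (staggered): CH2Cl(0°)/CHO(60°) gauche 4.4; OH(120°)/I(180°) gauche 2.6; OH(120°)/CHO(60°) gauche 3.1; OCH3(240°)/I(180°) gauche 3.6 → 13.7 kJ/mol.
I at 240° (eclipsed): CH2Cl(0°)/H(0°) eclipsed 6.5; OH(120°)/CHO(120°) eclipsed 8.0; OCH3(240°)/I(240°) eclipsed 11.7 → 26.2 kJ/mol.
I at 300° (staggered): CH2Cl(0°)/I(300°) gauche 5.0; OH(120°)/CHO(180°) gauche 3.1; OCH3(240°)/I(300°) gauche 3.6; OCH3(240°)/CHO(180°) gauche 3.6 → 15.3 kJ/mol.
Max at 0° (30.9 kJ/mol), min at 180° (13.7 kJ/mol); barrier = 17.2 kJ/mol.

17.2 kJ/mol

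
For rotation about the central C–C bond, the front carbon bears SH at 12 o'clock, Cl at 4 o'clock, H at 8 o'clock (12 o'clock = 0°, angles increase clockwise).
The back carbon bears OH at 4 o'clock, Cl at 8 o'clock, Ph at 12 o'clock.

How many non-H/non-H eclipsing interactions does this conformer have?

2

Non-H eclipsing pairs: SH(0°)/Ph(0°); Cl(120°)/OH(120°) — 2 interactions.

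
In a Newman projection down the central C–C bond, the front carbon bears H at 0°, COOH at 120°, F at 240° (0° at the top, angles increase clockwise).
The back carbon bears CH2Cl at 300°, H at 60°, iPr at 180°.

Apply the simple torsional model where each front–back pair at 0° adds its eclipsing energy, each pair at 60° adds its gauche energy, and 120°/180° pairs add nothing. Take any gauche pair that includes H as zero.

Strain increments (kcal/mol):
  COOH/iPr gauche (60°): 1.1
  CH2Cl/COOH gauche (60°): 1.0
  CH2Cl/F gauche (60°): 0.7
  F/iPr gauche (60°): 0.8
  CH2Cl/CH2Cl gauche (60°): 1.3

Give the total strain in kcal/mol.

2.6 kcal/mol

This conformer is staggered. COOH at 120° is gauche with iPr at 180° (1.1); F at 240° is gauche with CH2Cl at 300° (0.7); F at 240° is gauche with iPr at 180° (0.8). Total 2.6 kcal/mol.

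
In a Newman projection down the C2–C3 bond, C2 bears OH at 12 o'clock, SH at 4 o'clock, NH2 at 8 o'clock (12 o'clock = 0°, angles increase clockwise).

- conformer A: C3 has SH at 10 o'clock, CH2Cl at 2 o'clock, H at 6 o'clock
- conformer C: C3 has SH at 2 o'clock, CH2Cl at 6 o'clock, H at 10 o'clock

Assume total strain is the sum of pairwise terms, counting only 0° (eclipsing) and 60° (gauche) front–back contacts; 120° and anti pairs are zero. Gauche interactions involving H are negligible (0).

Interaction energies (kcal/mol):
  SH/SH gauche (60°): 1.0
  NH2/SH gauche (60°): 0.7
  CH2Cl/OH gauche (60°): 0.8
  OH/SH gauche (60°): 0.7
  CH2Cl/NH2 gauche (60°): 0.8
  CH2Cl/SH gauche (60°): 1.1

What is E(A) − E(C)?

-0.3 kcal/mol

A (staggered): OH–SH gauche, OH–CH2Cl gauche, SH–CH2Cl gauche, NH2–SH gauche; 0.7 + 0.8 + 1.1 + 0.7 = 3.3 kcal/mol.
C (staggered): OH–SH gauche, SH–SH gauche, SH–CH2Cl gauche, NH2–CH2Cl gauche; 0.7 + 1.0 + 1.1 + 0.8 = 3.6 kcal/mol.
E(A) − E(C) = 3.3 − 3.6 = -0.3 kcal/mol.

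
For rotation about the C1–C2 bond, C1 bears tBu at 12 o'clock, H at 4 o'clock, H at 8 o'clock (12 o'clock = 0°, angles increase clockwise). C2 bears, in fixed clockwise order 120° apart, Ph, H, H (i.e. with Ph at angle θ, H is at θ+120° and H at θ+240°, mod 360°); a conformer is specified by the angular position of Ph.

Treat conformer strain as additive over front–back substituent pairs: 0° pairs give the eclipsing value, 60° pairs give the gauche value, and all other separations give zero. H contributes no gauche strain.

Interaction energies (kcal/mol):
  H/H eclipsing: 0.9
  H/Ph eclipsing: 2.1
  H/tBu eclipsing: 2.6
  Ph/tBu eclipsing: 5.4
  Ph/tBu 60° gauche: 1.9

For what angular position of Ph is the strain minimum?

Ph at 0° (eclipsed): tBu–Ph eclipsed, H–H eclipsed, H–H eclipsed; 5.4 + 0.9 + 0.9 = 7.2 kcal/mol.
Ph at 60° (staggered): tBu–Ph gauche; 1.9 = 1.9 kcal/mol.
Ph at 120° (eclipsed): tBu–H eclipsed, H–Ph eclipsed, H–H eclipsed; 2.6 + 2.1 + 0.9 = 5.6 kcal/mol.
Ph at 180° (staggered): no non-H gauche contacts → 0.0 kcal/mol.
Ph at 240° (eclipsed): tBu–H eclipsed, H–H eclipsed, H–Ph eclipsed; 2.6 + 0.9 + 2.1 = 5.6 kcal/mol.
Ph at 300° (staggered): tBu–Ph gauche; 1.9 = 1.9 kcal/mol.
The minimum (0.0 kcal/mol) occurs with Ph at 180°.

180°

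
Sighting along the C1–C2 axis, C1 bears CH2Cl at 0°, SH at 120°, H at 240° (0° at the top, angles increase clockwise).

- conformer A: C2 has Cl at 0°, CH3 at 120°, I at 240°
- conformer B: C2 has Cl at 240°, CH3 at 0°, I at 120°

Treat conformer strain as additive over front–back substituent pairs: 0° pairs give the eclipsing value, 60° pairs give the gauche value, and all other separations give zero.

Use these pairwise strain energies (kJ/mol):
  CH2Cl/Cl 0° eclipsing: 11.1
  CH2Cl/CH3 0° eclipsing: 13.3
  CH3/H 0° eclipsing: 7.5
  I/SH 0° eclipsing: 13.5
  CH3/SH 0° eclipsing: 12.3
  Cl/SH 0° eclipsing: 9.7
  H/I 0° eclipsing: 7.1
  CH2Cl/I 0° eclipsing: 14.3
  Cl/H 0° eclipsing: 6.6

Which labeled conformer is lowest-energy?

A

A (eclipsed): CH2Cl(0°)/Cl(0°) eclipsed 11.1; SH(120°)/CH3(120°) eclipsed 12.3; H(240°)/I(240°) eclipsed 7.1 → 30.5 kJ/mol.
B (eclipsed): CH2Cl(0°)/CH3(0°) eclipsed 13.3; SH(120°)/I(120°) eclipsed 13.5; H(240°)/Cl(240°) eclipsed 6.6 → 33.4 kJ/mol.
A has the lowest total (30.5 kJ/mol).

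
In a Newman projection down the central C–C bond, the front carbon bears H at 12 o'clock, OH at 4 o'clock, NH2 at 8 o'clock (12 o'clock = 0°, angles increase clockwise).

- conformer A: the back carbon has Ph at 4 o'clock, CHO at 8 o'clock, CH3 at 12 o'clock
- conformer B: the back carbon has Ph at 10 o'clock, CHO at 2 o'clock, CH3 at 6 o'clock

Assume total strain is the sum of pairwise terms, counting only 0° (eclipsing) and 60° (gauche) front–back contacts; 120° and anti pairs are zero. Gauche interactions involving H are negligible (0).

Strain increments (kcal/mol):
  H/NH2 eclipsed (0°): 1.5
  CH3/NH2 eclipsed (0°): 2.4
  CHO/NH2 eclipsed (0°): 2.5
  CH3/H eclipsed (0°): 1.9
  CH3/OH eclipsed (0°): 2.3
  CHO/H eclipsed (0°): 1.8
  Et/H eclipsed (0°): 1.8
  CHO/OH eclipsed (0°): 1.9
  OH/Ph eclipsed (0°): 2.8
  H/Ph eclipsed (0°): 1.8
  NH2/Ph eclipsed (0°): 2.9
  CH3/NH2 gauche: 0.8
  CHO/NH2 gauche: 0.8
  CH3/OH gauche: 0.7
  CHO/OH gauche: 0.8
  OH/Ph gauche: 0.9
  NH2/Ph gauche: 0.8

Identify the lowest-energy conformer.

A (eclipsed): H–CH3 eclipsed, OH–Ph eclipsed, NH2–CHO eclipsed; 1.9 + 2.8 + 2.5 = 7.2 kcal/mol.
B (staggered): OH–CHO gauche, OH–CH3 gauche, NH2–Ph gauche, NH2–CH3 gauche; 0.8 + 0.7 + 0.8 + 0.8 = 3.1 kcal/mol.
B has the lowest total (3.1 kcal/mol).

B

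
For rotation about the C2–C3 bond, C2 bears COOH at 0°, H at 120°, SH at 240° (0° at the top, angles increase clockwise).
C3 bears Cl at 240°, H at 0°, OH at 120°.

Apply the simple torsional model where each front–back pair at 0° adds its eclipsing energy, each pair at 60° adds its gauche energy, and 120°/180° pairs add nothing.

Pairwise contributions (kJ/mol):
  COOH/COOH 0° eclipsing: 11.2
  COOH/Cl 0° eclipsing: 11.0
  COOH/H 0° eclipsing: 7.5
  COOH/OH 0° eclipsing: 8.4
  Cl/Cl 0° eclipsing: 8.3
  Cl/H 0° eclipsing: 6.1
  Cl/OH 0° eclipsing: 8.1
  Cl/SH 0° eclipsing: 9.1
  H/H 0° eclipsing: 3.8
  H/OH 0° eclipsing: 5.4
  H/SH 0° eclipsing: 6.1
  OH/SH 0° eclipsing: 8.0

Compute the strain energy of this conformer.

This conformer is eclipsed. COOH at 0° is eclipsed with H at 0° (7.5); H at 120° is eclipsed with OH at 120° (5.4); SH at 240° is eclipsed with Cl at 240° (9.1). Total 22.0 kJ/mol.

22.0 kJ/mol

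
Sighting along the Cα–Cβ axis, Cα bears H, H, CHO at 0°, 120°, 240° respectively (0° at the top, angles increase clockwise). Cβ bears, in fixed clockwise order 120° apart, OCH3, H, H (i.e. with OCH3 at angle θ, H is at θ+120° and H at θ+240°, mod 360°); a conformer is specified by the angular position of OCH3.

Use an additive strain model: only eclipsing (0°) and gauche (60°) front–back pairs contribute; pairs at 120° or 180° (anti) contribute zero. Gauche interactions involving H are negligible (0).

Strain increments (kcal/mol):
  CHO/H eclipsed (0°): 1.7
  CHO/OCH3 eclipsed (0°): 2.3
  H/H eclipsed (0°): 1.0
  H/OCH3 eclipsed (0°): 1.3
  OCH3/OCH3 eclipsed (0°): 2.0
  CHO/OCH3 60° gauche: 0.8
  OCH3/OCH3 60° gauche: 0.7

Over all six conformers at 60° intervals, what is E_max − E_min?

OCH3 at 0° (eclipsed): H(0°)/OCH3(0°) eclipsed 1.3; H(120°)/H(120°) eclipsed 1.0; CHO(240°)/H(240°) eclipsed 1.7 → 4.0 kcal/mol.
OCH3 at 60° (staggered): no non-H gauche contacts → 0.0 kcal/mol.
OCH3 at 120° (eclipsed): H(0°)/H(0°) eclipsed 1.0; H(120°)/OCH3(120°) eclipsed 1.3; CHO(240°)/H(240°) eclipsed 1.7 → 4.0 kcal/mol.
OCH3 at 180° (staggered): CHO(240°)/OCH3(180°) gauche 0.8 → 0.8 kcal/mol.
OCH3 at 240° (eclipsed): H(0°)/H(0°) eclipsed 1.0; H(120°)/H(120°) eclipsed 1.0; CHO(240°)/OCH3(240°) eclipsed 2.3 → 4.3 kcal/mol.
OCH3 at 300° (staggered): CHO(240°)/OCH3(300°) gauche 0.8 → 0.8 kcal/mol.
Max at 240° (4.3 kcal/mol), min at 60° (0.0 kcal/mol); barrier = 4.3 kcal/mol.

4.3 kcal/mol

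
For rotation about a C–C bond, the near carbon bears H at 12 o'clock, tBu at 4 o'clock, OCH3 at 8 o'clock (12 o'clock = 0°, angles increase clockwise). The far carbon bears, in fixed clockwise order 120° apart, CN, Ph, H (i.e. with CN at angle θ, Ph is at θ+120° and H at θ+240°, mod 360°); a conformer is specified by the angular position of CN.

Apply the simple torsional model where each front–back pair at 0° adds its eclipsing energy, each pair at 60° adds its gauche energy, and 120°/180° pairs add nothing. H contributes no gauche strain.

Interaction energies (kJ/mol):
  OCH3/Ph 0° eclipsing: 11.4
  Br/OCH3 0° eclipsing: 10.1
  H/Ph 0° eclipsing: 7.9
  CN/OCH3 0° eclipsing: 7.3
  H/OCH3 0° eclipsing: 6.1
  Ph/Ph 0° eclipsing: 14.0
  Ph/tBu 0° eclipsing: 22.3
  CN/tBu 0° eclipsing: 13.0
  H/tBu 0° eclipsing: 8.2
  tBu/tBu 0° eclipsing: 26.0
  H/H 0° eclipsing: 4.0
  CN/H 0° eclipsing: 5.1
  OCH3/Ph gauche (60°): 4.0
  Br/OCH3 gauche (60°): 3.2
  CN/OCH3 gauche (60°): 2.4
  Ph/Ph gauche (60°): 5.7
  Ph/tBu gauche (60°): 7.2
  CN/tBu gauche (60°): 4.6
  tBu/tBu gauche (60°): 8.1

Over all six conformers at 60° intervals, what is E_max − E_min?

23.9 kJ/mol

CN at 0° is eclipsed. H at 0° is eclipsed with CN at 0° (5.1); tBu at 120° is eclipsed with Ph at 120° (22.3); OCH3 at 240° is eclipsed with H at 240° (6.1). Total 33.5 kJ/mol.
CN at 60° is staggered. tBu at 120° is gauche with CN at 60° (4.6); tBu at 120° is gauche with Ph at 180° (7.2); OCH3 at 240° is gauche with Ph at 180° (4.0). Total 15.8 kJ/mol.
CN at 120° is eclipsed. H at 0° is eclipsed with H at 0° (4.0); tBu at 120° is eclipsed with CN at 120° (13.0); OCH3 at 240° is eclipsed with Ph at 240° (11.4). Total 28.4 kJ/mol.
CN at 180° is staggered. tBu at 120° is gauche with CN at 180° (4.6); OCH3 at 240° is gauche with CN at 180° (2.4); OCH3 at 240° is gauche with Ph at 300° (4.0). Total 11.0 kJ/mol.
CN at 240° is eclipsed. H at 0° is eclipsed with Ph at 0° (7.9); tBu at 120° is eclipsed with H at 120° (8.2); OCH3 at 240° is eclipsed with CN at 240° (7.3). Total 23.4 kJ/mol.
CN at 300° is staggered. tBu at 120° is gauche with Ph at 60° (7.2); OCH3 at 240° is gauche with CN at 300° (2.4). Total 9.6 kJ/mol.
Max at 0° (33.5 kJ/mol), min at 300° (9.6 kJ/mol); barrier = 23.9 kJ/mol.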